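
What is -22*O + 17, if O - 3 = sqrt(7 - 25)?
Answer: -49 - 66*I*sqrt(2) ≈ -49.0 - 93.338*I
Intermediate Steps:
O = 3 + 3*I*sqrt(2) (O = 3 + sqrt(7 - 25) = 3 + sqrt(-18) = 3 + 3*I*sqrt(2) ≈ 3.0 + 4.2426*I)
-22*O + 17 = -22*(3 + 3*I*sqrt(2)) + 17 = (-66 - 66*I*sqrt(2)) + 17 = -49 - 66*I*sqrt(2)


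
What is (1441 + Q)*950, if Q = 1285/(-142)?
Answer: 96585075/71 ≈ 1.3604e+6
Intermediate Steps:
Q = -1285/142 (Q = 1285*(-1/142) = -1285/142 ≈ -9.0493)
(1441 + Q)*950 = (1441 - 1285/142)*950 = (203337/142)*950 = 96585075/71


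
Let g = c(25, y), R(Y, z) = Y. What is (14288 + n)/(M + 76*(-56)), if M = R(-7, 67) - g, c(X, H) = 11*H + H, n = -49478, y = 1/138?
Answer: 809370/98051 ≈ 8.2546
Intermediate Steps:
y = 1/138 ≈ 0.0072464
c(X, H) = 12*H
g = 2/23 (g = 12*(1/138) = 2/23 ≈ 0.086957)
M = -163/23 (M = -7 - 1*2/23 = -7 - 2/23 = -163/23 ≈ -7.0870)
(14288 + n)/(M + 76*(-56)) = (14288 - 49478)/(-163/23 + 76*(-56)) = -35190/(-163/23 - 4256) = -35190/(-98051/23) = -35190*(-23/98051) = 809370/98051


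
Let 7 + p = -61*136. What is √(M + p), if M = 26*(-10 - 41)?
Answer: I*√9629 ≈ 98.127*I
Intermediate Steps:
M = -1326 (M = 26*(-51) = -1326)
p = -8303 (p = -7 - 61*136 = -7 - 8296 = -8303)
√(M + p) = √(-1326 - 8303) = √(-9629) = I*√9629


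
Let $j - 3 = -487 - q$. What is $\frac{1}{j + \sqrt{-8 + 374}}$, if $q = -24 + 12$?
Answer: $- \frac{236}{111209} - \frac{\sqrt{366}}{222418} \approx -0.0022081$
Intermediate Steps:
$q = -12$
$j = -472$ ($j = 3 - 475 = -472$)
$\frac{1}{j + \sqrt{-8 + 374}} = \frac{1}{-472 + \sqrt{-8 + 374}} = \frac{1}{-472 + \sqrt{366}}$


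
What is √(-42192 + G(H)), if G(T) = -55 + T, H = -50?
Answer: I*√42297 ≈ 205.66*I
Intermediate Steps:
√(-42192 + G(H)) = √(-42192 + (-55 - 50)) = √(-42192 - 105) = √(-42297) = I*√42297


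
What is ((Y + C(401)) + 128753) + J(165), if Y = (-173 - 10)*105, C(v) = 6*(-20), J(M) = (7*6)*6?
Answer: 109670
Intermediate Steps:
J(M) = 252 (J(M) = 42*6 = 252)
C(v) = -120
Y = -19215 (Y = -183*105 = -19215)
((Y + C(401)) + 128753) + J(165) = ((-19215 - 120) + 128753) + 252 = (-19335 + 128753) + 252 = 109418 + 252 = 109670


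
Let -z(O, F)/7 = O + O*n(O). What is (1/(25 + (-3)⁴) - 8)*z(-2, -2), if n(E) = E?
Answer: 5929/53 ≈ 111.87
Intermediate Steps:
z(O, F) = -7*O - 7*O² (z(O, F) = -7*(O + O*O) = -7*(O + O²) = -7*O - 7*O²)
(1/(25 + (-3)⁴) - 8)*z(-2, -2) = (1/(25 + (-3)⁴) - 8)*(-7*(-2)*(1 - 2)) = (1/(25 + 81) - 8)*(-7*(-2)*(-1)) = (1/106 - 8)*(-14) = -847/106*(-14) = 5929/53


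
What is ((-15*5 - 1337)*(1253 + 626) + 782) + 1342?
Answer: -2651024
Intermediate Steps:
((-15*5 - 1337)*(1253 + 626) + 782) + 1342 = ((-75 - 1337)*1879 + 782) + 1342 = (-1412*1879 + 782) + 1342 = (-2653148 + 782) + 1342 = -2652366 + 1342 = -2651024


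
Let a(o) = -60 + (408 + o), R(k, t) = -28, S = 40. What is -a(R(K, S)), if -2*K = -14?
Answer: -320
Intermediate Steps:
K = 7 (K = -½*(-14) = 7)
a(o) = 348 + o
-a(R(K, S)) = -(348 - 28) = -1*320 = -320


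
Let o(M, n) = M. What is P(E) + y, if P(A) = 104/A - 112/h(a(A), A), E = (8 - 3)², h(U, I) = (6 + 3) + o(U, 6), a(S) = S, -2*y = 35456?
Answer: -7534032/425 ≈ -17727.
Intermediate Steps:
y = -17728 (y = -½*35456 = -17728)
h(U, I) = 9 + U (h(U, I) = (6 + 3) + U = 9 + U)
E = 25 (E = 5² = 25)
P(A) = -112/(9 + A) + 104/A (P(A) = 104/A - 112/(9 + A) = -112/(9 + A) + 104/A)
P(E) + y = 8*(117 - 1*25)/(25*(9 + 25)) - 17728 = 8*(1/25)*(117 - 25)/34 - 17728 = 8*(1/25)*(1/34)*92 - 17728 = 368/425 - 17728 = -7534032/425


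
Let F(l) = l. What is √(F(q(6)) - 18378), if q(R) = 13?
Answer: I*√18365 ≈ 135.52*I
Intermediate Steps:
√(F(q(6)) - 18378) = √(13 - 18378) = √(-18365) = I*√18365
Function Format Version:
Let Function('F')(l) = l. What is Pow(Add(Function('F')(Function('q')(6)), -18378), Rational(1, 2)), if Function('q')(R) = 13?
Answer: Mul(I, Pow(18365, Rational(1, 2))) ≈ Mul(135.52, I)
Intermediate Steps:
Pow(Add(Function('F')(Function('q')(6)), -18378), Rational(1, 2)) = Pow(Add(13, -18378), Rational(1, 2)) = Pow(-18365, Rational(1, 2)) = Mul(I, Pow(18365, Rational(1, 2)))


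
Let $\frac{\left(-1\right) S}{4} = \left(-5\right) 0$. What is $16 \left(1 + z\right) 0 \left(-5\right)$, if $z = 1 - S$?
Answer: $0$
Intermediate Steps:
$S = 0$ ($S = - 4 \left(\left(-5\right) 0\right) = \left(-4\right) 0 = 0$)
$z = 1$ ($z = 1 - 0 = 1 + 0 = 1$)
$16 \left(1 + z\right) 0 \left(-5\right) = 16 \left(1 + 1\right) 0 \left(-5\right) = 16 \cdot 2 \cdot 0 \left(-5\right) = 16 \cdot 0 \left(-5\right) = 0 \left(-5\right) = 0$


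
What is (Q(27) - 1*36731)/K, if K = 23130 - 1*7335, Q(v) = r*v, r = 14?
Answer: -36353/15795 ≈ -2.3016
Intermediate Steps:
Q(v) = 14*v
K = 15795 (K = 23130 - 7335 = 15795)
(Q(27) - 1*36731)/K = (14*27 - 1*36731)/15795 = (378 - 36731)*(1/15795) = -36353*1/15795 = -36353/15795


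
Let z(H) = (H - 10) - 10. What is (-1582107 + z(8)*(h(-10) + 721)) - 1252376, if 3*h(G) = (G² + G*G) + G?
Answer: -2843895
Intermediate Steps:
h(G) = G/3 + 2*G²/3 (h(G) = ((G² + G*G) + G)/3 = ((G² + G²) + G)/3 = (2*G² + G)/3 = (G + 2*G²)/3 = G/3 + 2*G²/3)
z(H) = -20 + H (z(H) = (-10 + H) - 10 = -20 + H)
(-1582107 + z(8)*(h(-10) + 721)) - 1252376 = (-1582107 + (-20 + 8)*((⅓)*(-10)*(1 + 2*(-10)) + 721)) - 1252376 = (-1582107 - 12*((⅓)*(-10)*(1 - 20) + 721)) - 1252376 = (-1582107 - 12*((⅓)*(-10)*(-19) + 721)) - 1252376 = (-1582107 - 12*(190/3 + 721)) - 1252376 = (-1582107 - 12*2353/3) - 1252376 = (-1582107 - 9412) - 1252376 = -1591519 - 1252376 = -2843895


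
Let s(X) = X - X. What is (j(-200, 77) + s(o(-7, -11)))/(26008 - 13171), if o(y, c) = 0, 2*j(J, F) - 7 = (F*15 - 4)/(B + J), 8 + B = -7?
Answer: 59/919985 ≈ 6.4131e-5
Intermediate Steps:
B = -15 (B = -8 - 7 = -15)
j(J, F) = 7/2 + (-4 + 15*F)/(2*(-15 + J)) (j(J, F) = 7/2 + ((F*15 - 4)/(-15 + J))/2 = 7/2 + ((15*F - 4)/(-15 + J))/2 = 7/2 + ((-4 + 15*F)/(-15 + J))/2 = 7/2 + (-4 + 15*F)/(2*(-15 + J)))
s(X) = 0
(j(-200, 77) + s(o(-7, -11)))/(26008 - 13171) = ((-109 + 7*(-200) + 15*77)/(2*(-15 - 200)) + 0)/(26008 - 13171) = ((½)*(-109 - 1400 + 1155)/(-215) + 0)/12837 = ((½)*(-1/215)*(-354) + 0)*(1/12837) = (177/215 + 0)*(1/12837) = (177/215)*(1/12837) = 59/919985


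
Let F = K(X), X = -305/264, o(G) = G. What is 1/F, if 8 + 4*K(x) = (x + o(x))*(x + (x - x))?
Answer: -139392/185759 ≈ -0.75039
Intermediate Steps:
X = -305/264 (X = -305*1/264 = -305/264 ≈ -1.1553)
K(x) = -2 + x²/2 (K(x) = -2 + ((x + x)*(x + (x - x)))/4 = -2 + ((2*x)*(x + 0))/4 = -2 + ((2*x)*x)/4 = -2 + (2*x²)/4 = -2 + x²/2)
F = -185759/139392 (F = -2 + (-305/264)²/2 = -2 + (½)*(93025/69696) = -2 + 93025/139392 = -185759/139392 ≈ -1.3326)
1/F = 1/(-185759/139392) = -139392/185759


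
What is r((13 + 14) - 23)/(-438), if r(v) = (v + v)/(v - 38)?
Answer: 2/3723 ≈ 0.00053720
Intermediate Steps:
r(v) = 2*v/(-38 + v) (r(v) = (2*v)/(-38 + v) = 2*v/(-38 + v))
r((13 + 14) - 23)/(-438) = (2*((13 + 14) - 23)/(-38 + ((13 + 14) - 23)))/(-438) = (2*(27 - 23)/(-38 + (27 - 23)))*(-1/438) = (2*4/(-38 + 4))*(-1/438) = (2*4/(-34))*(-1/438) = (2*4*(-1/34))*(-1/438) = -4/17*(-1/438) = 2/3723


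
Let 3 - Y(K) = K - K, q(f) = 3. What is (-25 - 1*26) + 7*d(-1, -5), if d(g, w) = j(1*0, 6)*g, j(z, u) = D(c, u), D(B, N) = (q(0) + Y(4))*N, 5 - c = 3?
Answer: -303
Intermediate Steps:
c = 2 (c = 5 - 1*3 = 5 - 3 = 2)
Y(K) = 3 (Y(K) = 3 - (K - K) = 3 - 1*0 = 3 + 0 = 3)
D(B, N) = 6*N (D(B, N) = (3 + 3)*N = 6*N)
j(z, u) = 6*u
d(g, w) = 36*g (d(g, w) = (6*6)*g = 36*g)
(-25 - 1*26) + 7*d(-1, -5) = (-25 - 1*26) + 7*(36*(-1)) = (-25 - 26) + 7*(-36) = -51 - 252 = -303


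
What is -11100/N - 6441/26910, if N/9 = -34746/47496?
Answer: 87562274723/51945270 ≈ 1685.7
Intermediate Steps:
N = -52119/7916 (N = 9*(-34746/47496) = 9*(-34746*1/47496) = 9*(-5791/7916) = -52119/7916 ≈ -6.5840)
-11100/N - 6441/26910 = -11100/(-52119/7916) - 6441/26910 = -11100*(-7916/52119) - 6441*1/26910 = 29289200/17373 - 2147/8970 = 87562274723/51945270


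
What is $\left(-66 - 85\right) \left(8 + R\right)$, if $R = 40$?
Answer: $-7248$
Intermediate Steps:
$\left(-66 - 85\right) \left(8 + R\right) = \left(-66 - 85\right) \left(8 + 40\right) = \left(-66 - 85\right) 48 = \left(-151\right) 48 = -7248$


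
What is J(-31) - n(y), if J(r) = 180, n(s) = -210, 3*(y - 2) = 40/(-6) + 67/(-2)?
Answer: 390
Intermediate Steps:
y = -205/18 (y = 2 + (40/(-6) + 67/(-2))/3 = 2 + (40*(-1/6) + 67*(-1/2))/3 = 2 + (-20/3 - 67/2)/3 = 2 + (1/3)*(-241/6) = 2 - 241/18 = -205/18 ≈ -11.389)
J(-31) - n(y) = 180 - 1*(-210) = 180 + 210 = 390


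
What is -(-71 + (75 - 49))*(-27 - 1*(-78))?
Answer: 2295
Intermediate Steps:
-(-71 + (75 - 49))*(-27 - 1*(-78)) = -(-71 + 26)*(-27 + 78) = -(-45)*51 = -1*(-2295) = 2295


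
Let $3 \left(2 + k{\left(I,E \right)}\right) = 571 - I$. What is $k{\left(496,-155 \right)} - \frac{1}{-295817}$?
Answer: $\frac{6803792}{295817} \approx 23.0$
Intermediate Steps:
$k{\left(I,E \right)} = \frac{565}{3} - \frac{I}{3}$ ($k{\left(I,E \right)} = -2 + \frac{571 - I}{3} = -2 - \left(- \frac{571}{3} + \frac{I}{3}\right) = \frac{565}{3} - \frac{I}{3}$)
$k{\left(496,-155 \right)} - \frac{1}{-295817} = \left(\frac{565}{3} - \frac{496}{3}\right) - \frac{1}{-295817} = \left(\frac{565}{3} - \frac{496}{3}\right) - - \frac{1}{295817} = 23 + \frac{1}{295817} = \frac{6803792}{295817}$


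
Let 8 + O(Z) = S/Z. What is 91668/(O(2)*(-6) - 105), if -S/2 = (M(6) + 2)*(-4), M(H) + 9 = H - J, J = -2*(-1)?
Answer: 30556/5 ≈ 6111.2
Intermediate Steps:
J = 2
M(H) = -11 + H (M(H) = -9 + (H - 1*2) = -9 + (H - 2) = -9 + (-2 + H) = -11 + H)
S = -24 (S = -2*((-11 + 6) + 2)*(-4) = -2*(-5 + 2)*(-4) = -(-6)*(-4) = -2*12 = -24)
O(Z) = -8 - 24/Z
91668/(O(2)*(-6) - 105) = 91668/((-8 - 24/2)*(-6) - 105) = 91668/((-8 - 24*1/2)*(-6) - 105) = 91668/((-8 - 12)*(-6) - 105) = 91668/(-20*(-6) - 105) = 91668/(120 - 105) = 91668/15 = 91668*(1/15) = 30556/5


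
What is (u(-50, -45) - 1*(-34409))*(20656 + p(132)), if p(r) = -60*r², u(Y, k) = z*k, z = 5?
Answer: -35031216256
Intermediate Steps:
u(Y, k) = 5*k
(u(-50, -45) - 1*(-34409))*(20656 + p(132)) = (5*(-45) - 1*(-34409))*(20656 - 60*132²) = (-225 + 34409)*(20656 - 60*17424) = 34184*(20656 - 1045440) = 34184*(-1024784) = -35031216256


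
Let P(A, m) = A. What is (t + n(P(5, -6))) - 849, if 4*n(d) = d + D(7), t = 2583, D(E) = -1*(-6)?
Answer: 6947/4 ≈ 1736.8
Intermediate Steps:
D(E) = 6
n(d) = 3/2 + d/4 (n(d) = (d + 6)/4 = (6 + d)/4 = 3/2 + d/4)
(t + n(P(5, -6))) - 849 = (2583 + (3/2 + (1/4)*5)) - 849 = (2583 + (3/2 + 5/4)) - 849 = (2583 + 11/4) - 849 = 10343/4 - 849 = 6947/4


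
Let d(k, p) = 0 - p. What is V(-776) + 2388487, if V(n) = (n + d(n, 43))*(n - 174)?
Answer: 3166537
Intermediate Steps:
d(k, p) = -p
V(n) = (-174 + n)*(-43 + n) (V(n) = (n - 1*43)*(n - 174) = (n - 43)*(-174 + n) = (-43 + n)*(-174 + n) = (-174 + n)*(-43 + n))
V(-776) + 2388487 = (7482 + (-776)² - 217*(-776)) + 2388487 = (7482 + 602176 + 168392) + 2388487 = 778050 + 2388487 = 3166537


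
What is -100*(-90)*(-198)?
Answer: -1782000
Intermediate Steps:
-100*(-90)*(-198) = 9000*(-198) = -1782000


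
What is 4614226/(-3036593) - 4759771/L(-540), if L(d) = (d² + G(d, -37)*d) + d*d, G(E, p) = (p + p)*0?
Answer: -17144503903403/1770941037600 ≈ -9.6810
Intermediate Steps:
G(E, p) = 0 (G(E, p) = (2*p)*0 = 0)
L(d) = 2*d² (L(d) = (d² + 0*d) + d*d = (d² + 0) + d² = d² + d² = 2*d²)
4614226/(-3036593) - 4759771/L(-540) = 4614226/(-3036593) - 4759771/(2*(-540)²) = 4614226*(-1/3036593) - 4759771/(2*291600) = -4614226/3036593 - 4759771/583200 = -17144503903403/1770941037600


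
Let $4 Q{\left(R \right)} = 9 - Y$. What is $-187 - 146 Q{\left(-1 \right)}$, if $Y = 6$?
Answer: $- \frac{593}{2} \approx -296.5$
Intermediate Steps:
$Q{\left(R \right)} = \frac{3}{4}$ ($Q{\left(R \right)} = \frac{9 - 6}{4} = \frac{1}{4} \cdot 3 = \frac{3}{4}$)
$-187 - 146 Q{\left(-1 \right)} = -187 - \frac{219}{2} = - \frac{593}{2}$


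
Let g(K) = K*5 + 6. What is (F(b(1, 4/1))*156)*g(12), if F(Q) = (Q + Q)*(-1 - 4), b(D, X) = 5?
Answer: -514800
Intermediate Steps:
F(Q) = -10*Q (F(Q) = (2*Q)*(-5) = -10*Q)
g(K) = 6 + 5*K (g(K) = 5*K + 6 = 6 + 5*K)
(F(b(1, 4/1))*156)*g(12) = (-10*5*156)*(6 + 5*12) = (-50*156)*(6 + 60) = -7800*66 = -514800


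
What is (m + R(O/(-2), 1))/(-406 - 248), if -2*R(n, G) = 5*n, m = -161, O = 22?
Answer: 89/436 ≈ 0.20413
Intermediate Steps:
R(n, G) = -5*n/2
(m + R(O/(-2), 1))/(-406 - 248) = (-161 - 55/(-2))/(-406 - 248) = (-161 - 55*(-1)/2)/(-654) = (-161 - 5/2*(-11))*(-1/654) = (-161 + 55/2)*(-1/654) = -267/2*(-1/654) = 89/436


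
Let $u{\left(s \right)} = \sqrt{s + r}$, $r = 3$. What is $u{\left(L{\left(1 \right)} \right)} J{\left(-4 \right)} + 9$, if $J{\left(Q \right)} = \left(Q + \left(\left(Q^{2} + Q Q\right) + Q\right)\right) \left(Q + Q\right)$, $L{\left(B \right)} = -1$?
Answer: $9 - 192 \sqrt{2} \approx -262.53$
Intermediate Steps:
$J{\left(Q \right)} = 2 Q \left(2 Q + 2 Q^{2}\right)$ ($J{\left(Q \right)} = \left(Q + \left(\left(Q^{2} + Q^{2}\right) + Q\right)\right) 2 Q = \left(Q + \left(2 Q^{2} + Q\right)\right) 2 Q = \left(Q + \left(Q + 2 Q^{2}\right)\right) 2 Q = \left(2 Q + 2 Q^{2}\right) 2 Q = 2 Q \left(2 Q + 2 Q^{2}\right)$)
$u{\left(s \right)} = \sqrt{3 + s}$ ($u{\left(s \right)} = \sqrt{s + 3} = \sqrt{3 + s}$)
$u{\left(L{\left(1 \right)} \right)} J{\left(-4 \right)} + 9 = \sqrt{3 - 1} \cdot 4 \left(-4\right)^{2} \left(1 - 4\right) + 9 = \sqrt{2} \cdot 4 \cdot 16 \left(-3\right) + 9 = \sqrt{2} \left(-192\right) + 9 = - 192 \sqrt{2} + 9 = 9 - 192 \sqrt{2}$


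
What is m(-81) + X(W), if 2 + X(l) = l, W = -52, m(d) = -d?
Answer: 27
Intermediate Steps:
X(l) = -2 + l
m(-81) + X(W) = -1*(-81) + (-2 - 52) = 81 - 54 = 27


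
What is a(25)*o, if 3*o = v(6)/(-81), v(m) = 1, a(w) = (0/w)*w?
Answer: 0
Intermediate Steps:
a(w) = 0 (a(w) = 0*w = 0)
o = -1/243 (o = (1/(-81))/3 = (1*(-1/81))/3 = (⅓)*(-1/81) = -1/243 ≈ -0.0041152)
a(25)*o = 0*(-1/243) = 0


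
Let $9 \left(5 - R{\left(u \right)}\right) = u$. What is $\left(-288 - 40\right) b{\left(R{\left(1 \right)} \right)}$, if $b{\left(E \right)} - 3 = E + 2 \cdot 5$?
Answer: $- \frac{52808}{9} \approx -5867.6$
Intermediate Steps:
$R{\left(u \right)} = 5 - \frac{u}{9}$
$b{\left(E \right)} = 13 + E$ ($b{\left(E \right)} = 3 + \left(E + 2 \cdot 5\right) = 3 + \left(E + 10\right) = 3 + \left(10 + E\right) = 13 + E$)
$\left(-288 - 40\right) b{\left(R{\left(1 \right)} \right)} = \left(-288 - 40\right) \left(13 + \left(5 - \frac{1}{9}\right)\right) = - 328 \left(13 + \left(5 - \frac{1}{9}\right)\right) = - 328 \left(13 + \frac{44}{9}\right) = \left(-328\right) \frac{161}{9} = - \frac{52808}{9}$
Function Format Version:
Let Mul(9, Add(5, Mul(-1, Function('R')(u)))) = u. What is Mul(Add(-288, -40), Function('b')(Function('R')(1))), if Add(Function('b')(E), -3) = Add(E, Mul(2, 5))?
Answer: Rational(-52808, 9) ≈ -5867.6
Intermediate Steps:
Function('R')(u) = Add(5, Mul(Rational(-1, 9), u))
Function('b')(E) = Add(13, E) (Function('b')(E) = Add(3, Add(E, Mul(2, 5))) = Add(3, Add(E, 10)) = Add(3, Add(10, E)) = Add(13, E))
Mul(Add(-288, -40), Function('b')(Function('R')(1))) = Mul(Add(-288, -40), Add(13, Add(5, Mul(Rational(-1, 9), 1)))) = Mul(-328, Add(13, Add(5, Rational(-1, 9)))) = Mul(-328, Add(13, Rational(44, 9))) = Mul(-328, Rational(161, 9)) = Rational(-52808, 9)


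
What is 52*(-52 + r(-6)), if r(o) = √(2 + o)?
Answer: -2704 + 104*I ≈ -2704.0 + 104.0*I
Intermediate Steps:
52*(-52 + r(-6)) = 52*(-52 + √(2 - 6)) = 52*(-52 + √(-4)) = 52*(-52 + 2*I) = -2704 + 104*I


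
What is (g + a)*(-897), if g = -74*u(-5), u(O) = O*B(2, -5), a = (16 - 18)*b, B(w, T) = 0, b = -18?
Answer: -32292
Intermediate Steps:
a = 36 (a = (16 - 18)*(-18) = -2*(-18) = 36)
u(O) = 0 (u(O) = O*0 = 0)
g = 0 (g = -74*0 = 0)
(g + a)*(-897) = (0 + 36)*(-897) = 36*(-897) = -32292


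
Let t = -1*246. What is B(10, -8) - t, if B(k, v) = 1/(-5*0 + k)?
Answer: 2461/10 ≈ 246.10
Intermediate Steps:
B(k, v) = 1/k (B(k, v) = 1/(0 + k) = 1/k)
t = -246
B(10, -8) - t = 1/10 - 1*(-246) = ⅒ + 246 = 2461/10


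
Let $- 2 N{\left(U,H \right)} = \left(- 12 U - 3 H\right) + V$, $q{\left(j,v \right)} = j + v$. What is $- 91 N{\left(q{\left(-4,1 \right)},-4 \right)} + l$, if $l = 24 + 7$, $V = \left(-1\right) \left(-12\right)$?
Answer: $2761$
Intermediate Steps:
$V = 12$
$l = 31$
$N{\left(U,H \right)} = -6 + 6 U + \frac{3 H}{2}$ ($N{\left(U,H \right)} = - \frac{\left(- 12 U - 3 H\right) + 12}{2} = - \frac{12 - 12 U - 3 H}{2} = -6 + 6 U + \frac{3 H}{2}$)
$- 91 N{\left(q{\left(-4,1 \right)},-4 \right)} + l = - 91 \left(-6 + 6 \left(-4 + 1\right) + \frac{3}{2} \left(-4\right)\right) + 31 = - 91 \left(-6 + 6 \left(-3\right) - 6\right) + 31 = - 91 \left(-6 - 18 - 6\right) + 31 = \left(-91\right) \left(-30\right) + 31 = 2730 + 31 = 2761$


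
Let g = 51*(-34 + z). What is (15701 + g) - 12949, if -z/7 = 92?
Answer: -31826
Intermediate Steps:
z = -644 (z = -7*92 = -644)
g = -34578 (g = 51*(-34 - 644) = 51*(-678) = -34578)
(15701 + g) - 12949 = (15701 - 34578) - 12949 = -18877 - 12949 = -31826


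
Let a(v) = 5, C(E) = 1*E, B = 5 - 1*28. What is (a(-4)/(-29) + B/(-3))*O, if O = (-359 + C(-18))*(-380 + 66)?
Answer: 2661464/3 ≈ 8.8716e+5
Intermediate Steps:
B = -23 (B = 5 - 28 = -23)
C(E) = E
O = 118378 (O = (-359 - 18)*(-380 + 66) = -377*(-314) = 118378)
(a(-4)/(-29) + B/(-3))*O = (5/(-29) - 23/(-3))*118378 = (5*(-1/29) - 23*(-⅓))*118378 = (-5/29 + 23/3)*118378 = (652/87)*118378 = 2661464/3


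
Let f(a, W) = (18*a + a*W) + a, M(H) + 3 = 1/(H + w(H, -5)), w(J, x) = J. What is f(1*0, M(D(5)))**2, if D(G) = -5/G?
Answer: 0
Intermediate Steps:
M(H) = -3 + 1/(2*H) (M(H) = -3 + 1/(H + H) = -3 + 1/(2*H))
f(a, W) = 19*a + W*a (f(a, W) = (18*a + W*a) + a = 19*a + W*a)
f(1*0, M(D(5)))**2 = ((1*0)*(19 + (-3 + 1/(2*((-5/5))))))**2 = (0*(19 + (-3 + 1/(2*((-5*1/5))))))**2 = (0*(19 + (-3 + (1/2)/(-1))))**2 = (0*(19 + (-3 + (1/2)*(-1))))**2 = (0*(19 + (-3 - 1/2)))**2 = (0*(19 - 7/2))**2 = (0*(31/2))**2 = 0**2 = 0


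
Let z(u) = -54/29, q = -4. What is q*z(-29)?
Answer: 216/29 ≈ 7.4483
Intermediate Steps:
z(u) = -54/29 (z(u) = -54*1/29 = -54/29)
q*z(-29) = -4*(-54/29) = 216/29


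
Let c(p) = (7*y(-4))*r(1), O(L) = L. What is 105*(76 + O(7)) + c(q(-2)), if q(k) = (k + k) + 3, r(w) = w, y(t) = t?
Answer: 8687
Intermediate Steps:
q(k) = 3 + 2*k (q(k) = 2*k + 3 = 3 + 2*k)
c(p) = -28 (c(p) = (7*(-4))*1 = -28*1 = -28)
105*(76 + O(7)) + c(q(-2)) = 105*(76 + 7) - 28 = 105*83 - 28 = 8715 - 28 = 8687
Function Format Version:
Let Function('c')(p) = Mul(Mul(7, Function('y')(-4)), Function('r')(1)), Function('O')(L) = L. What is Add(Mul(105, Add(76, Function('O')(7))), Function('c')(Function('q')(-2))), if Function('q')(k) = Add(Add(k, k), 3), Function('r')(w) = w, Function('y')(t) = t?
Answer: 8687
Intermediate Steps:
Function('q')(k) = Add(3, Mul(2, k)) (Function('q')(k) = Add(Mul(2, k), 3) = Add(3, Mul(2, k)))
Function('c')(p) = -28 (Function('c')(p) = Mul(Mul(7, -4), 1) = Mul(-28, 1) = -28)
Add(Mul(105, Add(76, Function('O')(7))), Function('c')(Function('q')(-2))) = Add(Mul(105, Add(76, 7)), -28) = Add(Mul(105, 83), -28) = Add(8715, -28) = 8687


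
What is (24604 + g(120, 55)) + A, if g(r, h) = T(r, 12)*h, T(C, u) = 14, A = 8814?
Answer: 34188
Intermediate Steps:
g(r, h) = 14*h
(24604 + g(120, 55)) + A = (24604 + 14*55) + 8814 = (24604 + 770) + 8814 = 25374 + 8814 = 34188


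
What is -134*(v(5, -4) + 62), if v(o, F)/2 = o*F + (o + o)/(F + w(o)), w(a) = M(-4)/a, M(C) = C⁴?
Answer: -177282/59 ≈ -3004.8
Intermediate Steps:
w(a) = 256/a (w(a) = (-4)⁴/a = 256/a)
v(o, F) = 2*F*o + 4*o/(F + 256/o) (v(o, F) = 2*(o*F + (o + o)/(F + 256/o)) = 2*(F*o + (2*o)/(F + 256/o)) = 2*(F*o + 2*o/(F + 256/o)) = 2*F*o + 4*o/(F + 256/o))
-134*(v(5, -4) + 62) = -134*(2*5*(256*(-4) + 5*(2 + (-4)²))/(256 - 4*5) + 62) = -134*(2*5*(-1024 + 5*(2 + 16))/(256 - 20) + 62) = -134*(2*5*(-1024 + 5*18)/236 + 62) = -134*(2*5*(1/236)*(-1024 + 90) + 62) = -134*(2*5*(1/236)*(-934) + 62) = -134*(-2335/59 + 62) = -134*1323/59 = -177282/59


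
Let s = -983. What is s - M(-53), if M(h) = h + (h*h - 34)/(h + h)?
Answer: -95805/106 ≈ -903.82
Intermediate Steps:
M(h) = h + (-34 + h**2)/(2*h) (M(h) = h + (h**2 - 34)/((2*h)) = h + (-34 + h**2)*(1/(2*h)) = h + (-34 + h**2)/(2*h))
s - M(-53) = -983 - (-17/(-53) + (3/2)*(-53)) = -983 - (-17*(-1/53) - 159/2) = -983 - (17/53 - 159/2) = -983 - 1*(-8393/106) = -983 + 8393/106 = -95805/106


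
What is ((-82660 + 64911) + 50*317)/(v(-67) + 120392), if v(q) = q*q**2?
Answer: 1899/180371 ≈ 0.010528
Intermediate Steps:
v(q) = q**3
((-82660 + 64911) + 50*317)/(v(-67) + 120392) = ((-82660 + 64911) + 50*317)/((-67)**3 + 120392) = (-17749 + 15850)/(-300763 + 120392) = -1899/(-180371) = -1899*(-1/180371) = 1899/180371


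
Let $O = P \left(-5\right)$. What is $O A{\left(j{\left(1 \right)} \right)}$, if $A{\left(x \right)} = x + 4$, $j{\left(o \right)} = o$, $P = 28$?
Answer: $-700$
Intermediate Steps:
$A{\left(x \right)} = 4 + x$
$O = -140$ ($O = 28 \left(-5\right) = -140$)
$O A{\left(j{\left(1 \right)} \right)} = - 140 \left(4 + 1\right) = \left(-140\right) 5 = -700$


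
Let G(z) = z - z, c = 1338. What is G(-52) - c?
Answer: -1338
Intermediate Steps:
G(z) = 0
G(-52) - c = 0 - 1*1338 = 0 - 1338 = -1338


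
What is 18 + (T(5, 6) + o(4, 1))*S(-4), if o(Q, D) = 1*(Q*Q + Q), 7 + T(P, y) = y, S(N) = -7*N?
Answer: 550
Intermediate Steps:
T(P, y) = -7 + y
o(Q, D) = Q + Q² (o(Q, D) = 1*(Q² + Q) = 1*(Q + Q²) = Q + Q²)
18 + (T(5, 6) + o(4, 1))*S(-4) = 18 + ((-7 + 6) + 4*(1 + 4))*(-7*(-4)) = 18 + (-1 + 4*5)*28 = 18 + (-1 + 20)*28 = 18 + 19*28 = 18 + 532 = 550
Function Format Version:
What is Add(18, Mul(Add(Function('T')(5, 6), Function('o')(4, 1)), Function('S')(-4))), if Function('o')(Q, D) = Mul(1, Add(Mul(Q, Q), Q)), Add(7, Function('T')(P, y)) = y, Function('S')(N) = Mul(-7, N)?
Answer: 550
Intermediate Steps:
Function('T')(P, y) = Add(-7, y)
Function('o')(Q, D) = Add(Q, Pow(Q, 2)) (Function('o')(Q, D) = Mul(1, Add(Pow(Q, 2), Q)) = Mul(1, Add(Q, Pow(Q, 2))) = Add(Q, Pow(Q, 2)))
Add(18, Mul(Add(Function('T')(5, 6), Function('o')(4, 1)), Function('S')(-4))) = Add(18, Mul(Add(Add(-7, 6), Mul(4, Add(1, 4))), Mul(-7, -4))) = Add(18, Mul(Add(-1, Mul(4, 5)), 28)) = Add(18, Mul(Add(-1, 20), 28)) = Add(18, Mul(19, 28)) = Add(18, 532) = 550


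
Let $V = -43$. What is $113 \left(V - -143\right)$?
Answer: $11300$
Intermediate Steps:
$113 \left(V - -143\right) = 113 \left(-43 - -143\right) = 113 \left(-43 + 143\right) = 113 \cdot 100 = 11300$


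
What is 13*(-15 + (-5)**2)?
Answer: 130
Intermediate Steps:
13*(-15 + (-5)**2) = 13*(-15 + 25) = 13*10 = 130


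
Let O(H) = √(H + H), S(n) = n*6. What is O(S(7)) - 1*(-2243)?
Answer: 2243 + 2*√21 ≈ 2252.2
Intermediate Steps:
S(n) = 6*n
O(H) = √2*√H (O(H) = √(2*H) = √2*√H)
O(S(7)) - 1*(-2243) = √2*√(6*7) - 1*(-2243) = √2*√42 + 2243 = 2*√21 + 2243 = 2243 + 2*√21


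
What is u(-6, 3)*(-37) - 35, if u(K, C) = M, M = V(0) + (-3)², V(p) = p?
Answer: -368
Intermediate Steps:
M = 9 (M = 0 + (-3)² = 0 + 9 = 9)
u(K, C) = 9
u(-6, 3)*(-37) - 35 = 9*(-37) - 35 = -333 - 35 = -368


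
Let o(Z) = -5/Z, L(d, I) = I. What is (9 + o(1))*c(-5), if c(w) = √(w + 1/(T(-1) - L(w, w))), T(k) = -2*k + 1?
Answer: I*√78 ≈ 8.8318*I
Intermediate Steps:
T(k) = 1 - 2*k
c(w) = √(w + 1/(3 - w)) (c(w) = √(w + 1/((1 - 2*(-1)) - w)) = √(w + 1/((1 + 2) - w)) = √(w + 1/(3 - w)))
(9 + o(1))*c(-5) = (9 - 5/1)*√((-1 - 5*(-3 - 5))/(-3 - 5)) = (9 - 5*1)*√((-1 - 5*(-8))/(-8)) = (9 - 5)*√(-(-1 + 40)/8) = 4*√(-⅛*39) = 4*√(-39/8) = 4*(I*√78/4) = I*√78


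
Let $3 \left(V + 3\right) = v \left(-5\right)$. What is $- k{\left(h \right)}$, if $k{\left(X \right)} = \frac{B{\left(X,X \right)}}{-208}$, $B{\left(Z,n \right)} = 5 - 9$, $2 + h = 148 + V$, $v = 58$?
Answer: $- \frac{1}{52} \approx -0.019231$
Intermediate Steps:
$V = - \frac{299}{3}$ ($V = -3 + \frac{58 \left(-5\right)}{3} = -3 + \frac{1}{3} \left(-290\right) = -3 - \frac{290}{3} = - \frac{299}{3} \approx -99.667$)
$h = \frac{139}{3}$ ($h = -2 + \left(148 - \frac{299}{3}\right) = -2 + \frac{145}{3} = \frac{139}{3} \approx 46.333$)
$B{\left(Z,n \right)} = -4$ ($B{\left(Z,n \right)} = 5 - 9 = -4$)
$k{\left(X \right)} = \frac{1}{52}$ ($k{\left(X \right)} = - \frac{4}{-208} = \left(-4\right) \left(- \frac{1}{208}\right) = \frac{1}{52}$)
$- k{\left(h \right)} = \left(-1\right) \frac{1}{52} = - \frac{1}{52}$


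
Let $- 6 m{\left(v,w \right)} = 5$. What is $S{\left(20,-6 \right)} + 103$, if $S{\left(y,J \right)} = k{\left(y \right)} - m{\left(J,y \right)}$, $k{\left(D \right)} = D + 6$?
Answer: $\frac{779}{6} \approx 129.83$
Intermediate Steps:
$m{\left(v,w \right)} = - \frac{5}{6}$ ($m{\left(v,w \right)} = \left(- \frac{1}{6}\right) 5 = - \frac{5}{6}$)
$k{\left(D \right)} = 6 + D$
$S{\left(y,J \right)} = \frac{41}{6} + y$ ($S{\left(y,J \right)} = \left(6 + y\right) - - \frac{5}{6} = \left(6 + y\right) + \frac{5}{6} = \frac{41}{6} + y$)
$S{\left(20,-6 \right)} + 103 = \left(\frac{41}{6} + 20\right) + 103 = \frac{161}{6} + 103 = \frac{779}{6}$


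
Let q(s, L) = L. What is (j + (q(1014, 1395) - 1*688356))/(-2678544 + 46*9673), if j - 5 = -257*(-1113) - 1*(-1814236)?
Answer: -1413321/2233586 ≈ -0.63276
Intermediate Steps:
j = 2100282 (j = 5 + (-257*(-1113) - 1*(-1814236)) = 5 + (286041 + 1814236) = 5 + 2100277 = 2100282)
(j + (q(1014, 1395) - 1*688356))/(-2678544 + 46*9673) = (2100282 + (1395 - 1*688356))/(-2678544 + 46*9673) = (2100282 + (1395 - 688356))/(-2678544 + 444958) = (2100282 - 686961)/(-2233586) = 1413321*(-1/2233586) = -1413321/2233586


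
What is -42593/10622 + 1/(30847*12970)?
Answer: -4260211381062/1062427284245 ≈ -4.0099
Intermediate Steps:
-42593/10622 + 1/(30847*12970) = -42593*1/10622 + (1/30847)*(1/12970) = -42593/10622 + 1/400085590 = -4260211381062/1062427284245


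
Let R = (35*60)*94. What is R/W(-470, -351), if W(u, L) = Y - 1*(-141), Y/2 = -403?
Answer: -5640/19 ≈ -296.84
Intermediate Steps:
Y = -806 (Y = 2*(-403) = -806)
R = 197400 (R = 2100*94 = 197400)
W(u, L) = -665 (W(u, L) = -806 - 1*(-141) = -806 + 141 = -665)
R/W(-470, -351) = 197400/(-665) = 197400*(-1/665) = -5640/19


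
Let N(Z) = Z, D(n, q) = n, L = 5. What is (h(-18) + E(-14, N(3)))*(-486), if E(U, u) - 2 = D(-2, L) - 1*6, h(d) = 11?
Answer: -2430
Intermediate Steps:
E(U, u) = -6 (E(U, u) = 2 + (-2 - 1*6) = 2 + (-2 - 6) = 2 - 8 = -6)
(h(-18) + E(-14, N(3)))*(-486) = (11 - 6)*(-486) = 5*(-486) = -2430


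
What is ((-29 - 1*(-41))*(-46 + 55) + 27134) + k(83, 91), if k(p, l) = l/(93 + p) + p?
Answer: 4809291/176 ≈ 27326.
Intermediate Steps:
k(p, l) = p + l/(93 + p) (k(p, l) = l/(93 + p) + p = p + l/(93 + p))
((-29 - 1*(-41))*(-46 + 55) + 27134) + k(83, 91) = ((-29 - 1*(-41))*(-46 + 55) + 27134) + (91 + 83² + 93*83)/(93 + 83) = ((-29 + 41)*9 + 27134) + (91 + 6889 + 7719)/176 = (12*9 + 27134) + (1/176)*14699 = (108 + 27134) + 14699/176 = 27242 + 14699/176 = 4809291/176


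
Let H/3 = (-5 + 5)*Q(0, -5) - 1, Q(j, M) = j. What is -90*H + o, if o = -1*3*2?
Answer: 264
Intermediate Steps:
o = -6 (o = -3*2 = -6)
H = -3 (H = 3*((-5 + 5)*0 - 1) = 3*(0*0 - 1) = 3*(0 - 1) = 3*(-1) = -3)
-90*H + o = -90*(-3) - 6 = 270 - 6 = 264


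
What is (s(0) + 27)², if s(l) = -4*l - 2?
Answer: 625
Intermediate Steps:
s(l) = -2 - 4*l
(s(0) + 27)² = ((-2 - 4*0) + 27)² = ((-2 + 0) + 27)² = (-2 + 27)² = 25² = 625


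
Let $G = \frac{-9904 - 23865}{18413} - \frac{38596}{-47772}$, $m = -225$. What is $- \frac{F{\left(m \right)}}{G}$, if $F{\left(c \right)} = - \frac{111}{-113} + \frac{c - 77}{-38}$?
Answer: $\frac{2108023315974}{242220385555} \approx 8.7029$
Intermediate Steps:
$F{\left(c \right)} = \frac{12919}{4294} - \frac{c}{38}$ ($F{\left(c \right)} = \left(-111\right) \left(- \frac{1}{113}\right) + \left(c - 77\right) \left(- \frac{1}{38}\right) = \frac{111}{113} + \left(-77 + c\right) \left(- \frac{1}{38}\right) = \frac{111}{113} - \left(- \frac{77}{38} + \frac{c}{38}\right) = \frac{12919}{4294} - \frac{c}{38}$)
$G = - \frac{225636130}{219906459}$ ($G = \left(-33769\right) \frac{1}{18413} - - \frac{9649}{11943} = - \frac{33769}{18413} + \frac{9649}{11943} = - \frac{225636130}{219906459} \approx -1.0261$)
$- \frac{F{\left(m \right)}}{G} = - \frac{\frac{12919}{4294} - - \frac{225}{38}}{- \frac{225636130}{219906459}} = - \frac{\left(\frac{12919}{4294} + \frac{225}{38}\right) \left(-219906459\right)}{225636130} = - \frac{19172 \left(-219906459\right)}{2147 \cdot 225636130} = \left(-1\right) \left(- \frac{2108023315974}{242220385555}\right) = \frac{2108023315974}{242220385555}$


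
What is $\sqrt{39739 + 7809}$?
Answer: $2 \sqrt{11887} \approx 218.05$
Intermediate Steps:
$\sqrt{39739 + 7809} = \sqrt{47548} = 2 \sqrt{11887}$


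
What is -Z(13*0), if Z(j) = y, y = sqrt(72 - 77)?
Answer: -I*sqrt(5) ≈ -2.2361*I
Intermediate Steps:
y = I*sqrt(5) (y = sqrt(-5) = I*sqrt(5) ≈ 2.2361*I)
Z(j) = I*sqrt(5)
-Z(13*0) = -I*sqrt(5)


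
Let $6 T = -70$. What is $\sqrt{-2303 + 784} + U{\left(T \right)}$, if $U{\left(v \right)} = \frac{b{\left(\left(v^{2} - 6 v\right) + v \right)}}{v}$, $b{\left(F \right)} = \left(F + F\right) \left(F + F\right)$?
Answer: $- \frac{350000}{27} + 7 i \sqrt{31} \approx -12963.0 + 38.974 i$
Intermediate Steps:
$T = - \frac{35}{3}$ ($T = \frac{1}{6} \left(-70\right) = - \frac{35}{3} \approx -11.667$)
$b{\left(F \right)} = 4 F^{2}$ ($b{\left(F \right)} = 2 F 2 F = 4 F^{2}$)
$U{\left(v \right)} = \frac{4 \left(v^{2} - 5 v\right)^{2}}{v}$ ($U{\left(v \right)} = \frac{4 \left(\left(v^{2} - 6 v\right) + v\right)^{2}}{v} = \frac{4 \left(v^{2} - 5 v\right)^{2}}{v}$)
$\sqrt{-2303 + 784} + U{\left(T \right)} = \sqrt{-2303 + 784} + 4 \left(- \frac{35}{3}\right) \left(-5 - \frac{35}{3}\right)^{2} = \sqrt{-1519} + 4 \left(- \frac{35}{3}\right) \left(- \frac{50}{3}\right)^{2} = 7 i \sqrt{31} + 4 \left(- \frac{35}{3}\right) \frac{2500}{9} = 7 i \sqrt{31} - \frac{350000}{27} = - \frac{350000}{27} + 7 i \sqrt{31}$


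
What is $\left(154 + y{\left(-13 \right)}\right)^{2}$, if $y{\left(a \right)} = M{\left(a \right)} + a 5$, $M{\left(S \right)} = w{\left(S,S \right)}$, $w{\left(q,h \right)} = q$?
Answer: $5776$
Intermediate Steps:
$M{\left(S \right)} = S$
$y{\left(a \right)} = 6 a$ ($y{\left(a \right)} = a + a 5 = a + 5 a = 6 a$)
$\left(154 + y{\left(-13 \right)}\right)^{2} = \left(154 + 6 \left(-13\right)\right)^{2} = \left(154 - 78\right)^{2} = 76^{2} = 5776$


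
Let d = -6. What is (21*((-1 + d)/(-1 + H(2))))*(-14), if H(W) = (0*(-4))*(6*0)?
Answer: -2058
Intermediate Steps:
H(W) = 0 (H(W) = 0*0 = 0)
(21*((-1 + d)/(-1 + H(2))))*(-14) = (21*((-1 - 6)/(-1 + 0)))*(-14) = (21*(-7/(-1)))*(-14) = (21*(-7*(-1)))*(-14) = (21*7)*(-14) = 147*(-14) = -2058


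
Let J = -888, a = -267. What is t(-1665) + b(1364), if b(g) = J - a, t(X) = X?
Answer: -2286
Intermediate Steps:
b(g) = -621 (b(g) = -888 - 1*(-267) = -888 + 267 = -621)
t(-1665) + b(1364) = -1665 - 621 = -2286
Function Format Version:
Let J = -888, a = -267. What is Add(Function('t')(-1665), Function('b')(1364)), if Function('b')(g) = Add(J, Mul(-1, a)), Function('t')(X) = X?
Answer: -2286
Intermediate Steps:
Function('b')(g) = -621 (Function('b')(g) = Add(-888, Mul(-1, -267)) = Add(-888, 267) = -621)
Add(Function('t')(-1665), Function('b')(1364)) = Add(-1665, -621) = -2286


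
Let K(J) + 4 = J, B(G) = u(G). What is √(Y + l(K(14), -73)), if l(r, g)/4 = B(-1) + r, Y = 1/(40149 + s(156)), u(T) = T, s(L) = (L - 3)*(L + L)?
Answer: √3432789185/9765 ≈ 6.0000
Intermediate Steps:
s(L) = 2*L*(-3 + L) (s(L) = (-3 + L)*(2*L) = 2*L*(-3 + L))
B(G) = G
Y = 1/87885 (Y = 1/(40149 + 2*156*(-3 + 156)) = 1/(40149 + 2*156*153) = 1/(40149 + 47736) = 1/87885 ≈ 1.1379e-5)
K(J) = -4 + J
l(r, g) = -4 + 4*r (l(r, g) = 4*(-1 + r) = -4 + 4*r)
√(Y + l(K(14), -73)) = √(1/87885 + (-4 + 4*(-4 + 14))) = √(1/87885 + (-4 + 4*10)) = √(1/87885 + (-4 + 40)) = √(1/87885 + 36) = √(3163861/87885) = √3432789185/9765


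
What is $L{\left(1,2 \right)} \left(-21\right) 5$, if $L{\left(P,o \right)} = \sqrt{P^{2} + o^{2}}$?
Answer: $- 105 \sqrt{5} \approx -234.79$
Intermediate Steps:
$L{\left(1,2 \right)} \left(-21\right) 5 = \sqrt{1^{2} + 2^{2}} \left(-21\right) 5 = \sqrt{1 + 4} \left(-21\right) 5 = \sqrt{5} \left(-21\right) 5 = - 21 \sqrt{5} \cdot 5 = - 105 \sqrt{5}$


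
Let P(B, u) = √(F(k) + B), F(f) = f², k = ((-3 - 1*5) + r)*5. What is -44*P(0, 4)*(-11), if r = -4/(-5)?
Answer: 17424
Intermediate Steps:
r = ⅘ (r = -4*(-⅕) = ⅘ ≈ 0.80000)
k = -36 (k = ((-3 - 1*5) + ⅘)*5 = ((-3 - 5) + ⅘)*5 = (-8 + ⅘)*5 = -36/5*5 = -36)
P(B, u) = √(1296 + B) (P(B, u) = √((-36)² + B) = √(1296 + B))
-44*P(0, 4)*(-11) = -44*√(1296 + 0)*(-11) = -44*√1296*(-11) = -44*36*(-11) = -1584*(-11) = 17424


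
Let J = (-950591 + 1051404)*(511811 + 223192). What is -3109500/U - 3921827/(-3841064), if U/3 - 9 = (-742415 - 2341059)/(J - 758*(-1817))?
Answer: -295005913959361217103823/2561567282546750264 ≈ -1.1517e+5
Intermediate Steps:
J = 74097857439 (J = 100813*735003 = 74097857439)
U = 2000670087153/74099234725 (U = 27 + 3*((-742415 - 2341059)/(74097857439 - 758*(-1817))) = 27 + 3*(-3083474/(74097857439 + 1377286)) = 27 + 3*(-3083474/74099234725) = 27 - 9250422/74099234725 = 2000670087153/74099234725 ≈ 27.000)
-3109500/U - 3921827/(-3841064) = -3109500/2000670087153/74099234725 - 3921827/(-3841064) = -3109500*74099234725/2000670087153 - 3921827*(-1/3841064) = -76803856792462500/666890029051 + 3921827/3841064 = -295005913959361217103823/2561567282546750264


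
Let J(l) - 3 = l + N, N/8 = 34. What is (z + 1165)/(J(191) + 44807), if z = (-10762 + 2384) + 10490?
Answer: 3277/45273 ≈ 0.072383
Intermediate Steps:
N = 272 (N = 8*34 = 272)
z = 2112 (z = -8378 + 10490 = 2112)
J(l) = 275 + l (J(l) = 3 + (l + 272) = 3 + (272 + l) = 275 + l)
(z + 1165)/(J(191) + 44807) = (2112 + 1165)/((275 + 191) + 44807) = 3277/(466 + 44807) = 3277/45273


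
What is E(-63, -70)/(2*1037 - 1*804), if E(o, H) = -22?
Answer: -11/635 ≈ -0.017323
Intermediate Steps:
E(-63, -70)/(2*1037 - 1*804) = -22/(2*1037 - 1*804) = -22/(2074 - 804) = -22/1270 = -22*1/1270 = -11/635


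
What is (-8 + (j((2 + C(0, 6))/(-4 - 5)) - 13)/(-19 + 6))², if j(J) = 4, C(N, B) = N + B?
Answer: 9025/169 ≈ 53.402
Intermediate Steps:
C(N, B) = B + N
(-8 + (j((2 + C(0, 6))/(-4 - 5)) - 13)/(-19 + 6))² = (-8 + (4 - 13)/(-19 + 6))² = (-8 - 9/(-13))² = (-8 - 9*(-1/13))² = (-8 + 9/13)² = (-95/13)² = 9025/169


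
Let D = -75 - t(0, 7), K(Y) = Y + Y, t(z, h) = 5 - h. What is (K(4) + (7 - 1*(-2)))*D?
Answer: -1241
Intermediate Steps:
K(Y) = 2*Y
D = -73 (D = -75 - (5 - 1*7) = -75 - (5 - 7) = -75 - 1*(-2) = -75 + 2 = -73)
(K(4) + (7 - 1*(-2)))*D = (2*4 + (7 - 1*(-2)))*(-73) = (8 + (7 + 2))*(-73) = (8 + 9)*(-73) = 17*(-73) = -1241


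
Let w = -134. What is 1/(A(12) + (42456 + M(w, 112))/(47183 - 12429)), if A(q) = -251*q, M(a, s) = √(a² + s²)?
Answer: -909135029592/2737204096335991 - 86885*√305/2737204096335991 ≈ -0.00033214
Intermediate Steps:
1/(A(12) + (42456 + M(w, 112))/(47183 - 12429)) = 1/(-251*12 + (42456 + √((-134)² + 112²))/(47183 - 12429)) = 1/(-3012 + (42456 + √(17956 + 12544))/34754) = 1/(-3012 + (42456 + √30500)*(1/34754)) = 1/(-3012 + (42456 + 10*√305)*(1/34754)) = 1/(-3012 + (21228/17377 + 5*√305/17377)) = 1/(-52318296/17377 + 5*√305/17377)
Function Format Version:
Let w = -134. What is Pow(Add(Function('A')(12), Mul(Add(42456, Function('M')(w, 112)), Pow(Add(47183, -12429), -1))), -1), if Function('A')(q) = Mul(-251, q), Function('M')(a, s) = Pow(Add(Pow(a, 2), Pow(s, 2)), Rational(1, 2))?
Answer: Add(Rational(-909135029592, 2737204096335991), Mul(Rational(-86885, 2737204096335991), Pow(305, Rational(1, 2)))) ≈ -0.00033214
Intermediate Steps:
Pow(Add(Function('A')(12), Mul(Add(42456, Function('M')(w, 112)), Pow(Add(47183, -12429), -1))), -1) = Pow(Add(Mul(-251, 12), Mul(Add(42456, Pow(Add(Pow(-134, 2), Pow(112, 2)), Rational(1, 2))), Pow(Add(47183, -12429), -1))), -1) = Pow(Add(-3012, Mul(Add(42456, Pow(Add(17956, 12544), Rational(1, 2))), Pow(34754, -1))), -1) = Pow(Add(-3012, Mul(Add(42456, Pow(30500, Rational(1, 2))), Rational(1, 34754))), -1) = Pow(Add(-3012, Mul(Add(42456, Mul(10, Pow(305, Rational(1, 2)))), Rational(1, 34754))), -1) = Pow(Add(-3012, Add(Rational(21228, 17377), Mul(Rational(5, 17377), Pow(305, Rational(1, 2))))), -1) = Pow(Add(Rational(-52318296, 17377), Mul(Rational(5, 17377), Pow(305, Rational(1, 2)))), -1)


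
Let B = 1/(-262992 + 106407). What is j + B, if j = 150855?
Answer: 23621630174/156585 ≈ 1.5086e+5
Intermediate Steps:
B = -1/156585 (B = 1/(-156585) = -1/156585 ≈ -6.3863e-6)
j + B = 150855 - 1/156585 = 23621630174/156585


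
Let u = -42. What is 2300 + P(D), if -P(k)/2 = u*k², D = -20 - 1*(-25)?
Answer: 4400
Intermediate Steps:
D = 5 (D = -20 + 25 = 5)
P(k) = 84*k² (P(k) = -(-84)*k² = 84*k²)
2300 + P(D) = 2300 + 84*5² = 2300 + 84*25 = 2300 + 2100 = 4400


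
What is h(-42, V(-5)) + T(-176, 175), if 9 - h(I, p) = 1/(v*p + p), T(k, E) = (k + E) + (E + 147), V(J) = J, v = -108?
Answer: 176549/535 ≈ 330.00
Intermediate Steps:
T(k, E) = 147 + k + 2*E (T(k, E) = (E + k) + (147 + E) = 147 + k + 2*E)
h(I, p) = 9 + 1/(107*p) (h(I, p) = 9 - 1/(-108*p + p) = 9 - 1/((-107*p)) = 9 - (-1)/(107*p) = 9 + 1/(107*p))
h(-42, V(-5)) + T(-176, 175) = (9 + (1/107)/(-5)) + (147 - 176 + 2*175) = (9 + (1/107)*(-⅕)) + (147 - 176 + 350) = (9 - 1/535) + 321 = 4814/535 + 321 = 176549/535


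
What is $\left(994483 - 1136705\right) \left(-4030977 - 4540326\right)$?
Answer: $1219027855266$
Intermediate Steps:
$\left(994483 - 1136705\right) \left(-4030977 - 4540326\right) = \left(-142222\right) \left(-8571303\right) = 1219027855266$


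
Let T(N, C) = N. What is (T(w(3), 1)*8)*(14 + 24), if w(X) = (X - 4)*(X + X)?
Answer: -1824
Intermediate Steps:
w(X) = 2*X*(-4 + X) (w(X) = (-4 + X)*(2*X) = 2*X*(-4 + X))
(T(w(3), 1)*8)*(14 + 24) = ((2*3*(-4 + 3))*8)*(14 + 24) = ((2*3*(-1))*8)*38 = -6*8*38 = -48*38 = -1824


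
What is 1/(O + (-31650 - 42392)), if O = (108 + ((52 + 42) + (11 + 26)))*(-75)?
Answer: -1/91967 ≈ -1.0873e-5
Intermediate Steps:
O = -17925 (O = (108 + (94 + 37))*(-75) = (108 + 131)*(-75) = 239*(-75) = -17925)
1/(O + (-31650 - 42392)) = 1/(-17925 + (-31650 - 42392)) = 1/(-17925 - 74042) = 1/(-91967) = -1/91967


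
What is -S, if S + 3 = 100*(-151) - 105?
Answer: 15208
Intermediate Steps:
S = -15208 (S = -3 + (100*(-151) - 105) = -3 + (-15100 - 105) = -3 - 15205 = -15208)
-S = -1*(-15208) = 15208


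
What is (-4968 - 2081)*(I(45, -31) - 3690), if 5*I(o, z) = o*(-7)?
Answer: 26454897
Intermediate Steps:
I(o, z) = -7*o/5 (I(o, z) = (o*(-7))/5 = (-7*o)/5 = -7*o/5)
(-4968 - 2081)*(I(45, -31) - 3690) = (-4968 - 2081)*(-7/5*45 - 3690) = -7049*(-63 - 3690) = -7049*(-3753) = 26454897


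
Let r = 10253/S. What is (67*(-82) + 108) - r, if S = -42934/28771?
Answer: 63746539/42934 ≈ 1484.8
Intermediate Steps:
S = -42934/28771 (S = -42934*1/28771 = -42934/28771 ≈ -1.4923)
r = -294989063/42934 (r = 10253/(-42934/28771) = 10253*(-28771/42934) = -294989063/42934 ≈ -6870.8)
(67*(-82) + 108) - r = (67*(-82) + 108) - 1*(-294989063/42934) = (-5494 + 108) + 294989063/42934 = -5386 + 294989063/42934 = 63746539/42934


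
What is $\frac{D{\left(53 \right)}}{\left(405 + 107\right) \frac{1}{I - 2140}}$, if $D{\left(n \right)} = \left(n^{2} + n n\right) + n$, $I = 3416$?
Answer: $\frac{1809049}{128} \approx 14133.0$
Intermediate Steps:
$D{\left(n \right)} = n + 2 n^{2}$ ($D{\left(n \right)} = \left(n^{2} + n^{2}\right) + n = 2 n^{2} + n = n + 2 n^{2}$)
$\frac{D{\left(53 \right)}}{\left(405 + 107\right) \frac{1}{I - 2140}} = \frac{53 \left(1 + 2 \cdot 53\right)}{\left(405 + 107\right) \frac{1}{3416 - 2140}} = \frac{53 \left(1 + 106\right)}{512 \cdot \frac{1}{1276}} = \frac{53 \cdot 107}{512 \cdot \frac{1}{1276}} = \frac{5671}{\frac{128}{319}} = 5671 \cdot \frac{319}{128} = \frac{1809049}{128}$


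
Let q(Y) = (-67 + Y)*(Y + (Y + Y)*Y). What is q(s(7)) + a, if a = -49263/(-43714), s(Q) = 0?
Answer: 49263/43714 ≈ 1.1269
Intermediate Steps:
a = 49263/43714 (a = -49263*(-1/43714) = 49263/43714 ≈ 1.1269)
q(Y) = (-67 + Y)*(Y + 2*Y²) (q(Y) = (-67 + Y)*(Y + (2*Y)*Y) = (-67 + Y)*(Y + 2*Y²))
q(s(7)) + a = 0*(-67 - 133*0 + 2*0²) + 49263/43714 = 0*(-67 + 0 + 2*0) + 49263/43714 = 0*(-67 + 0 + 0) + 49263/43714 = 0*(-67) + 49263/43714 = 0 + 49263/43714 = 49263/43714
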